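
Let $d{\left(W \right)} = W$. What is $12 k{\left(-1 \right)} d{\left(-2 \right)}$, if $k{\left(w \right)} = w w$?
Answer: $-24$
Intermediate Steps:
$k{\left(w \right)} = w^{2}$
$12 k{\left(-1 \right)} d{\left(-2 \right)} = 12 \left(-1\right)^{2} \left(-2\right) = 12 \cdot 1 \left(-2\right) = 12 \left(-2\right) = -24$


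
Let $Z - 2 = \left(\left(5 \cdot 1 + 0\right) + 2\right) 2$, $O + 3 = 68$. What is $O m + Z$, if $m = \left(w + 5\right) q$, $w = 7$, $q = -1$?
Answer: $-764$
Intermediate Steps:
$O = 65$ ($O = -3 + 68 = 65$)
$m = -12$ ($m = \left(7 + 5\right) \left(-1\right) = 12 \left(-1\right) = -12$)
$Z = 16$ ($Z = 2 + \left(\left(5 \cdot 1 + 0\right) + 2\right) 2 = 2 + \left(\left(5 + 0\right) + 2\right) 2 = 2 + \left(5 + 2\right) 2 = 2 + 7 \cdot 2 = 2 + 14 = 16$)
$O m + Z = 65 \left(-12\right) + 16 = -780 + 16 = -764$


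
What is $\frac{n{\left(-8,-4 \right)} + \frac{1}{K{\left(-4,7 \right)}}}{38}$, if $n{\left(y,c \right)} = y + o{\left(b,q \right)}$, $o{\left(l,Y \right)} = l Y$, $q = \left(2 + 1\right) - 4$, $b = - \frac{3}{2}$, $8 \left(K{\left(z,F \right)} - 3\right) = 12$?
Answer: $- \frac{113}{684} \approx -0.1652$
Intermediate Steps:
$K{\left(z,F \right)} = \frac{9}{2}$ ($K{\left(z,F \right)} = 3 + \frac{1}{8} \cdot 12 = 3 + \frac{3}{2} = \frac{9}{2}$)
$b = - \frac{3}{2}$ ($b = \left(-3\right) \frac{1}{2} = - \frac{3}{2} \approx -1.5$)
$q = -1$ ($q = 3 - 4 = -1$)
$o{\left(l,Y \right)} = Y l$
$n{\left(y,c \right)} = \frac{3}{2} + y$ ($n{\left(y,c \right)} = y - - \frac{3}{2} = y + \frac{3}{2} = \frac{3}{2} + y$)
$\frac{n{\left(-8,-4 \right)} + \frac{1}{K{\left(-4,7 \right)}}}{38} = \frac{\left(\frac{3}{2} - 8\right) + \frac{1}{\frac{9}{2}}}{38} = \left(- \frac{13}{2} + \frac{2}{9}\right) \frac{1}{38} = \left(- \frac{113}{18}\right) \frac{1}{38} = - \frac{113}{684}$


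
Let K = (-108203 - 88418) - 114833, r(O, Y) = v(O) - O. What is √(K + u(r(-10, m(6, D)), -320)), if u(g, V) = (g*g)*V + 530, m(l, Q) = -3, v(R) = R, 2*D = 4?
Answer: 2*I*√77731 ≈ 557.61*I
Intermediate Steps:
D = 2 (D = (½)*4 = 2)
r(O, Y) = 0 (r(O, Y) = O - O = 0)
K = -311454 (K = -196621 - 114833 = -311454)
u(g, V) = 530 + V*g² (u(g, V) = g²*V + 530 = V*g² + 530 = 530 + V*g²)
√(K + u(r(-10, m(6, D)), -320)) = √(-311454 + (530 - 320*0²)) = √(-311454 + (530 - 320*0)) = √(-311454 + (530 + 0)) = √(-311454 + 530) = √(-310924) = 2*I*√77731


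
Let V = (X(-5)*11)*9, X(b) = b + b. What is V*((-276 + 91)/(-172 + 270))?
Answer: 91575/49 ≈ 1868.9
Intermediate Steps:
X(b) = 2*b
V = -990 (V = ((2*(-5))*11)*9 = -10*11*9 = -110*9 = -990)
V*((-276 + 91)/(-172 + 270)) = -990*(-276 + 91)/(-172 + 270) = -(-183150)/98 = -990*(-185/98) = 91575/49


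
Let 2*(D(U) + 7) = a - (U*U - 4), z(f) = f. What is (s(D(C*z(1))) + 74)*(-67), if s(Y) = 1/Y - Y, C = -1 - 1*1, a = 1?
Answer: -139963/26 ≈ -5383.2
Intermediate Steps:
C = -2 (C = -1 - 1 = -2)
D(U) = -9/2 - U²/2 (D(U) = -7 + (1 - (U*U - 4))/2 = -7 + (1 - (U² - 4))/2 = -7 + (1 - (-4 + U²))/2 = -7 + (1 + (4 - U²))/2 = -7 + (5 - U²)/2 = -7 + (5/2 - U²/2) = -9/2 - U²/2)
(s(D(C*z(1))) + 74)*(-67) = ((1/(-9/2 - (-2*1)²/2) - (-9/2 - (-2*1)²/2)) + 74)*(-67) = ((1/(-9/2 - ½*(-2)²) - (-9/2 - ½*(-2)²)) + 74)*(-67) = ((1/(-9/2 - ½*4) - (-9/2 - ½*4)) + 74)*(-67) = ((1/(-9/2 - 2) - (-9/2 - 2)) + 74)*(-67) = ((1/(-13/2) - 1*(-13/2)) + 74)*(-67) = ((-2/13 + 13/2) + 74)*(-67) = (165/26 + 74)*(-67) = (2089/26)*(-67) = -139963/26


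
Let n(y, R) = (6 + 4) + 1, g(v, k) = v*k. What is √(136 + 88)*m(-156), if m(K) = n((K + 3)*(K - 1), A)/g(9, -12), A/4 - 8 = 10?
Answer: -11*√14/27 ≈ -1.5244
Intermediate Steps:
g(v, k) = k*v
A = 72 (A = 32 + 4*10 = 32 + 40 = 72)
n(y, R) = 11 (n(y, R) = 10 + 1 = 11)
m(K) = -11/108 (m(K) = 11/((-12*9)) = 11/(-108) = 11*(-1/108) = -11/108)
√(136 + 88)*m(-156) = √(136 + 88)*(-11/108) = √224*(-11/108) = (4*√14)*(-11/108) = -11*√14/27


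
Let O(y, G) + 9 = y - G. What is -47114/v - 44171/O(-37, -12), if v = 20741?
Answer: 914548835/705194 ≈ 1296.9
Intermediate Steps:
O(y, G) = -9 + y - G (O(y, G) = -9 + (y - G) = -9 + y - G)
-47114/v - 44171/O(-37, -12) = -47114/20741 - 44171/(-9 - 37 - 1*(-12)) = -47114*1/20741 - 44171/(-9 - 37 + 12) = -47114/20741 - 44171/(-34) = -47114/20741 - 44171*(-1/34) = -47114/20741 + 44171/34 = 914548835/705194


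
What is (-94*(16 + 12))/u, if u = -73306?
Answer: 1316/36653 ≈ 0.035904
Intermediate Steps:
(-94*(16 + 12))/u = -94*(16 + 12)/(-73306) = -94*28*(-1/73306) = -2632*(-1/73306) = 1316/36653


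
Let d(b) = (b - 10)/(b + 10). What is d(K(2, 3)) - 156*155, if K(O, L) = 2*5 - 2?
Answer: -217621/9 ≈ -24180.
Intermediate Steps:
K(O, L) = 8 (K(O, L) = 10 - 2 = 8)
d(b) = (-10 + b)/(10 + b)
d(K(2, 3)) - 156*155 = (-10 + 8)/(10 + 8) - 156*155 = -2/18 - 24180 = (1/18)*(-2) - 24180 = -⅑ - 24180 = -217621/9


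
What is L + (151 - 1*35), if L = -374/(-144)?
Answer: 8539/72 ≈ 118.60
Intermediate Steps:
L = 187/72 (L = -374*(-1/144) = 187/72 ≈ 2.5972)
L + (151 - 1*35) = 187/72 + (151 - 1*35) = 187/72 + (151 - 35) = 187/72 + 116 = 8539/72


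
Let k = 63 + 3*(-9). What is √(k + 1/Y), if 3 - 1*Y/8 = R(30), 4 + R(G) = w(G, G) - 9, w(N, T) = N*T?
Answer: √112529222/1768 ≈ 6.0000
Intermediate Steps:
R(G) = -13 + G² (R(G) = -4 + (G*G - 9) = -4 + (G² - 9) = -4 + (-9 + G²) = -13 + G²)
Y = -7072 (Y = 24 - 8*(-13 + 30²) = 24 - 8*(-13 + 900) = 24 - 8*887 = 24 - 7096 = -7072)
k = 36 (k = 63 - 27 = 36)
√(k + 1/Y) = √(36 + 1/(-7072)) = √(36 - 1/7072) = √(254591/7072) = √112529222/1768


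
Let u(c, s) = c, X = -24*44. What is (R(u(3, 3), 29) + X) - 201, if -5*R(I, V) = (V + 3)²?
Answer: -7309/5 ≈ -1461.8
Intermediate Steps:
X = -1056
R(I, V) = -(3 + V)²/5 (R(I, V) = -(V + 3)²/5 = -(3 + V)²/5)
(R(u(3, 3), 29) + X) - 201 = (-(3 + 29)²/5 - 1056) - 201 = (-⅕*32² - 1056) - 201 = (-⅕*1024 - 1056) - 201 = (-1024/5 - 1056) - 201 = -6304/5 - 201 = -7309/5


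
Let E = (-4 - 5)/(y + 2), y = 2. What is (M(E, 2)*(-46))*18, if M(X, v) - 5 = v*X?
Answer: -414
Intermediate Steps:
E = -9/4 (E = (-4 - 5)/(2 + 2) = -9/4 ≈ -2.2500)
M(X, v) = 5 + X*v (M(X, v) = 5 + v*X = 5 + X*v)
(M(E, 2)*(-46))*18 = ((5 - 9/4*2)*(-46))*18 = ((5 - 9/2)*(-46))*18 = ((1/2)*(-46))*18 = -23*18 = -414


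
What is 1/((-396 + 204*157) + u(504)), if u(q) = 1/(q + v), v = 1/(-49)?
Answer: 24695/781152289 ≈ 3.1614e-5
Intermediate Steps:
v = -1/49 ≈ -0.020408
u(q) = 1/(-1/49 + q) (u(q) = 1/(q - 1/49) = 1/(-1/49 + q))
1/((-396 + 204*157) + u(504)) = 1/((-396 + 204*157) + 49/(-1 + 49*504)) = 1/((-396 + 32028) + 49/(-1 + 24696)) = 1/(31632 + 49/24695) = 1/(781152289/24695) = 24695/781152289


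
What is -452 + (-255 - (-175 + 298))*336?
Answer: -127460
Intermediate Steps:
-452 + (-255 - (-175 + 298))*336 = -452 + (-255 - 1*123)*336 = -452 + (-255 - 123)*336 = -452 - 378*336 = -452 - 127008 = -127460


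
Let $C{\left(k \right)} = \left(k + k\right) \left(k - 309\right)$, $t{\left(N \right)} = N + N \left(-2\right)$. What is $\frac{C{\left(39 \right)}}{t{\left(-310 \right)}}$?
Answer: $- \frac{2106}{31} \approx -67.935$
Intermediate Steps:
$t{\left(N \right)} = - N$ ($t{\left(N \right)} = N - 2 N = - N$)
$C{\left(k \right)} = 2 k \left(-309 + k\right)$
$\frac{C{\left(39 \right)}}{t{\left(-310 \right)}} = \frac{2 \cdot 39 \left(-309 + 39\right)}{\left(-1\right) \left(-310\right)} = \frac{2 \cdot 39 \left(-270\right)}{310} = \left(-21060\right) \frac{1}{310} = - \frac{2106}{31}$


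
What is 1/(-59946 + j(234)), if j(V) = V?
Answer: -1/59712 ≈ -1.6747e-5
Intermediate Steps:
1/(-59946 + j(234)) = 1/(-59946 + 234) = 1/(-59712) = -1/59712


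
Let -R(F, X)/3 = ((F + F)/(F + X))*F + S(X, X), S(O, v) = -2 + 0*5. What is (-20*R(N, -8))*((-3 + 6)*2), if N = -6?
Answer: -18000/7 ≈ -2571.4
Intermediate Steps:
S(O, v) = -2 (S(O, v) = -2 + 0 = -2)
R(F, X) = 6 - 6*F²/(F + X) (R(F, X) = -3*(((F + F)/(F + X))*F - 2) = -3*(((2*F)/(F + X))*F - 2) = -3*((2*F/(F + X))*F - 2) = -3*(2*F²/(F + X) - 2) = -3*(-2 + 2*F²/(F + X)) = 6 - 6*F²/(F + X))
(-20*R(N, -8))*((-3 + 6)*2) = (-120*(-6 - 8 - 1*(-6)²)/(-6 - 8))*((-3 + 6)*2) = (-120*(-6 - 8 - 1*36)/(-14))*(3*2) = -120*(-1)*(-6 - 8 - 36)/14*6 = -120*(-1)*(-50)/14*6 = -20*150/7*6 = -3000/7*6 = -18000/7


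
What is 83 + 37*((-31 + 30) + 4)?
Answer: 194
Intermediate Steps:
83 + 37*((-31 + 30) + 4) = 83 + 37*(-1 + 4) = 83 + 37*3 = 83 + 111 = 194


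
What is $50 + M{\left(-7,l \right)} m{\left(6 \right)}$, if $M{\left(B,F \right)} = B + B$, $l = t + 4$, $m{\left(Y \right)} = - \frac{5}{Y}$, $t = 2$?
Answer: $\frac{185}{3} \approx 61.667$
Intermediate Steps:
$l = 6$ ($l = 2 + 4 = 6$)
$M{\left(B,F \right)} = 2 B$
$50 + M{\left(-7,l \right)} m{\left(6 \right)} = 50 + 2 \left(-7\right) \left(- \frac{5}{6}\right) = 50 - 14 \left(\left(-5\right) \frac{1}{6}\right) = 50 - - \frac{35}{3} = 50 + \frac{35}{3} = \frac{185}{3}$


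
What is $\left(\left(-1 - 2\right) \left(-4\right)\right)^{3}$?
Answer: $1728$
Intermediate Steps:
$\left(\left(-1 - 2\right) \left(-4\right)\right)^{3} = \left(\left(-3\right) \left(-4\right)\right)^{3} = 12^{3} = 1728$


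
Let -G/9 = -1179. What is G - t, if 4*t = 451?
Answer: 41993/4 ≈ 10498.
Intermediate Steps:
t = 451/4 (t = (¼)*451 = 451/4 ≈ 112.75)
G = 10611 (G = -9*(-1179) = 10611)
G - t = 10611 - 1*451/4 = 10611 - 451/4 = 41993/4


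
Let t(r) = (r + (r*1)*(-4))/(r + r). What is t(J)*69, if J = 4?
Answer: -207/2 ≈ -103.50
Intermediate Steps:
t(r) = -3/2 (t(r) = (r + r*(-4))/((2*r)) = (r - 4*r)*(1/(2*r)) = (-3*r)*(1/(2*r)) = -3/2)
t(J)*69 = -3/2*69 = -207/2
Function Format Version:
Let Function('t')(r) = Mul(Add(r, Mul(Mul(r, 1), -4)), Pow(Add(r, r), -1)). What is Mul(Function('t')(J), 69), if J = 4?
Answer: Rational(-207, 2) ≈ -103.50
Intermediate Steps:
Function('t')(r) = Rational(-3, 2) (Function('t')(r) = Mul(Add(r, Mul(r, -4)), Pow(Mul(2, r), -1)) = Mul(Add(r, Mul(-4, r)), Mul(Rational(1, 2), Pow(r, -1))) = Mul(Mul(-3, r), Mul(Rational(1, 2), Pow(r, -1))) = Rational(-3, 2))
Mul(Function('t')(J), 69) = Mul(Rational(-3, 2), 69) = Rational(-207, 2)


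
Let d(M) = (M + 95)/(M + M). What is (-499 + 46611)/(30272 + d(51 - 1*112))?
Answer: 2812832/1846575 ≈ 1.5233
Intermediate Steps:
d(M) = (95 + M)/(2*M) (d(M) = (95 + M)/((2*M)) = (95 + M)*(1/(2*M)) = (95 + M)/(2*M))
(-499 + 46611)/(30272 + d(51 - 1*112)) = (-499 + 46611)/(30272 + (95 + (51 - 1*112))/(2*(51 - 1*112))) = 46112/(30272 + (95 + (51 - 112))/(2*(51 - 112))) = 46112/(30272 + (½)*(95 - 61)/(-61)) = 46112/(30272 + (½)*(-1/61)*34) = 46112/(30272 - 17/61) = 46112/(1846575/61) = 46112*(61/1846575) = 2812832/1846575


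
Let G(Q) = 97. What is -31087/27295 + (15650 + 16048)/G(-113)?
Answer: 862181471/2647615 ≈ 325.64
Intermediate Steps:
-31087/27295 + (15650 + 16048)/G(-113) = -31087/27295 + (15650 + 16048)/97 = -31087*1/27295 + 31698*(1/97) = -31087/27295 + 31698/97 = 862181471/2647615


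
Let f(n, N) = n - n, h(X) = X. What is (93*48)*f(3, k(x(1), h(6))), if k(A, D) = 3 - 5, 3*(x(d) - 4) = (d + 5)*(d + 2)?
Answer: 0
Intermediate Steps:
x(d) = 4 + (2 + d)*(5 + d)/3 (x(d) = 4 + ((d + 5)*(d + 2))/3 = 4 + ((5 + d)*(2 + d))/3 = 4 + ((2 + d)*(5 + d))/3 = 4 + (2 + d)*(5 + d)/3)
k(A, D) = -2
f(n, N) = 0
(93*48)*f(3, k(x(1), h(6))) = (93*48)*0 = 4464*0 = 0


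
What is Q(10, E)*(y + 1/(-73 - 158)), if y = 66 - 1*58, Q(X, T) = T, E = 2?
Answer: 3694/231 ≈ 15.991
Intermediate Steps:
y = 8 (y = 66 - 58 = 8)
Q(10, E)*(y + 1/(-73 - 158)) = 2*(8 + 1/(-73 - 158)) = 2*(8 + 1/(-231)) = 2*(8 - 1/231) = 2*(1847/231) = 3694/231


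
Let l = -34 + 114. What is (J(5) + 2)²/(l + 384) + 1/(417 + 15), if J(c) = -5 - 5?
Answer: 1757/12528 ≈ 0.14025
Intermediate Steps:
J(c) = -10
l = 80
(J(5) + 2)²/(l + 384) + 1/(417 + 15) = (-10 + 2)²/(80 + 384) + 1/(417 + 15) = (-8)²/464 + 1/432 = (1/464)*64 + 1/432 = 4/29 + 1/432 = 1757/12528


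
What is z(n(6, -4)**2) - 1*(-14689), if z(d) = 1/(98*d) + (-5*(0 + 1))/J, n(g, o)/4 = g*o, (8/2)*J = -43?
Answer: 570483357739/38836224 ≈ 14689.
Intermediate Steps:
J = -43/4 (J = (1/4)*(-43) = -43/4 ≈ -10.750)
n(g, o) = 4*g*o (n(g, o) = 4*(g*o) = 4*g*o)
z(d) = 20/43 + 1/(98*d) (z(d) = 1/(98*d) + (-5*(0 + 1))/(-43/4) = 1/(98*d) - 5*1*(-4/43) = 1/(98*d) - 5*(-4/43) = 1/(98*d) + 20/43 = 20/43 + 1/(98*d))
z(n(6, -4)**2) - 1*(-14689) = (43 + 1960*(4*6*(-4))**2)/(4214*((4*6*(-4))**2)) - 1*(-14689) = (43 + 1960*(-96)**2)/(4214*((-96)**2)) + 14689 = (1/4214)*(43 + 1960*9216)/9216 + 14689 = (1/4214)*(1/9216)*(43 + 18063360) + 14689 = (1/4214)*(1/9216)*18063403 + 14689 = 18063403/38836224 + 14689 = 570483357739/38836224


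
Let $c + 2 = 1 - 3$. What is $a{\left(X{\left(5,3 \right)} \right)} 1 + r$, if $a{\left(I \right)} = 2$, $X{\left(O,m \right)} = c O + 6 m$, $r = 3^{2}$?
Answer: $11$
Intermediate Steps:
$c = -4$ ($c = -2 + \left(1 - 3\right) = -2 - 2 = -4$)
$r = 9$
$X{\left(O,m \right)} = - 4 O + 6 m$
$a{\left(X{\left(5,3 \right)} \right)} 1 + r = 2 \cdot 1 + 9 = 2 + 9 = 11$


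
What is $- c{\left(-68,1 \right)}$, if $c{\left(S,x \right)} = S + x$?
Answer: $67$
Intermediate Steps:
$- c{\left(-68,1 \right)} = - (-68 + 1) = \left(-1\right) \left(-67\right) = 67$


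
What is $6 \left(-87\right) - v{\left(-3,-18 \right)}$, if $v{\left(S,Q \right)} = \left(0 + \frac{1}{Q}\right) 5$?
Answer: $- \frac{9391}{18} \approx -521.72$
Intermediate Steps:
$v{\left(S,Q \right)} = \frac{5}{Q}$ ($v{\left(S,Q \right)} = \frac{1}{Q} 5 = \frac{5}{Q}$)
$6 \left(-87\right) - v{\left(-3,-18 \right)} = 6 \left(-87\right) - \frac{5}{-18} = -522 - 5 \left(- \frac{1}{18}\right) = -522 - - \frac{5}{18} = -522 + \frac{5}{18} = - \frac{9391}{18}$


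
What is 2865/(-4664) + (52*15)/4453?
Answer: -9119925/20768792 ≈ -0.43912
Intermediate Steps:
2865/(-4664) + (52*15)/4453 = 2865*(-1/4664) + 780*(1/4453) = -2865/4664 + 780/4453 = -9119925/20768792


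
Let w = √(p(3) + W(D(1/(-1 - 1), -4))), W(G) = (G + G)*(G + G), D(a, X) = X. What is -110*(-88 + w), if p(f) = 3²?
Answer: 9680 - 110*√73 ≈ 8740.2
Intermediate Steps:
p(f) = 9
W(G) = 4*G² (W(G) = (2*G)*(2*G) = 4*G²)
w = √73 (w = √(9 + 4*(-4)²) = √(9 + 4*16) = √(9 + 64) = √73 ≈ 8.5440)
-110*(-88 + w) = -110*(-88 + √73) = 9680 - 110*√73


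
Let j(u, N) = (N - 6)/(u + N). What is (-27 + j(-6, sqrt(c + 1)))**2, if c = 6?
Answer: 676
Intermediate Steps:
j(u, N) = (-6 + N)/(N + u)
(-27 + j(-6, sqrt(c + 1)))**2 = (-27 + (-6 + sqrt(6 + 1))/(sqrt(6 + 1) - 6))**2 = (-27 + (-6 + sqrt(7))/(sqrt(7) - 6))**2 = (-27 + (-6 + sqrt(7))/(-6 + sqrt(7)))**2 = (-27 + 1)**2 = (-26)**2 = 676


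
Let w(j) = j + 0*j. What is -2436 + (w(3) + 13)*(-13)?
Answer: -2644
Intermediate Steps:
w(j) = j (w(j) = j + 0 = j)
-2436 + (w(3) + 13)*(-13) = -2436 + (3 + 13)*(-13) = -2436 + 16*(-13) = -2436 - 208 = -2644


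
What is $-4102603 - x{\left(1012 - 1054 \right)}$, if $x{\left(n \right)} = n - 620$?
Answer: $-4101941$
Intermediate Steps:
$x{\left(n \right)} = -620 + n$
$-4102603 - x{\left(1012 - 1054 \right)} = -4102603 - \left(-620 + \left(1012 - 1054\right)\right) = -4102603 - \left(-620 - 42\right) = -4102603 - -662 = -4102603 + 662 = -4101941$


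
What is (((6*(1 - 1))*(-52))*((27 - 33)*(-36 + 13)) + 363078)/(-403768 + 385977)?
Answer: -363078/17791 ≈ -20.408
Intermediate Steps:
(((6*(1 - 1))*(-52))*((27 - 33)*(-36 + 13)) + 363078)/(-403768 + 385977) = (((6*0)*(-52))*(-6*(-23)) + 363078)/(-17791) = ((0*(-52))*138 + 363078)*(-1/17791) = (0*138 + 363078)*(-1/17791) = (0 + 363078)*(-1/17791) = 363078*(-1/17791) = -363078/17791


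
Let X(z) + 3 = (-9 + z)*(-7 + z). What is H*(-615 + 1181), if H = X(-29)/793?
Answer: 59430/61 ≈ 974.26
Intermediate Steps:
X(z) = -3 + (-9 + z)*(-7 + z)
H = 105/61 (H = (60 + (-29)² - 16*(-29))/793 = (60 + 841 + 464)*(1/793) = 1365*(1/793) = 105/61 ≈ 1.7213)
H*(-615 + 1181) = 105*(-615 + 1181)/61 = (105/61)*566 = 59430/61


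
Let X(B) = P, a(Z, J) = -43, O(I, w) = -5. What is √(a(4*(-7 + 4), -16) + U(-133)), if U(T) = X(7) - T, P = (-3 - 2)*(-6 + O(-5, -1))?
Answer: √145 ≈ 12.042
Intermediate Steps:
P = 55 (P = (-3 - 2)*(-6 - 5) = -5*(-11) = 55)
X(B) = 55
U(T) = 55 - T
√(a(4*(-7 + 4), -16) + U(-133)) = √(-43 + (55 - 1*(-133))) = √(-43 + (55 + 133)) = √(-43 + 188) = √145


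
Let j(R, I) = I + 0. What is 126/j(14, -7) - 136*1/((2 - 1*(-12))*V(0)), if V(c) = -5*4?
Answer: -613/35 ≈ -17.514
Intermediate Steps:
V(c) = -20
j(R, I) = I
126/j(14, -7) - 136*1/((2 - 1*(-12))*V(0)) = 126/(-7) - 136*(-1/(20*(2 - 1*(-12)))) = 126*(-1/7) - 136*(-1/(20*(2 + 12))) = -18 - 136/(14*(-20)) = -18 - 136/(-280) = -18 - 136*(-1/280) = -18 + 17/35 = -613/35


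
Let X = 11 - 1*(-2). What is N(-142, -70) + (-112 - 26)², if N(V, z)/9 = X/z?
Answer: 1332963/70 ≈ 19042.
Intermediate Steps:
X = 13 (X = 11 + 2 = 13)
N(V, z) = 117/z (N(V, z) = 9*(13/z) = 117/z)
N(-142, -70) + (-112 - 26)² = 117/(-70) + (-112 - 26)² = 117*(-1/70) + (-138)² = -117/70 + 19044 = 1332963/70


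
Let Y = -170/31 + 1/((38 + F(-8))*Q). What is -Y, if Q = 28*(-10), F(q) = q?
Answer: 1428031/260400 ≈ 5.4840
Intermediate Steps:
Q = -280
Y = -1428031/260400 (Y = -170/31 + 1/((38 - 8)*(-280)) = -170*1/31 - 1/280/30 = -170/31 + (1/30)*(-1/280) = -170/31 - 1/8400 = -1428031/260400 ≈ -5.4840)
-Y = -1*(-1428031/260400) = 1428031/260400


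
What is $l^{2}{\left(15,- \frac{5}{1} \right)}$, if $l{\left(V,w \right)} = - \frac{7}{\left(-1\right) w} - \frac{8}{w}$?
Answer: $\frac{1}{25} \approx 0.04$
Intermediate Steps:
$l{\left(V,w \right)} = - \frac{1}{w}$ ($l{\left(V,w \right)} = - 7 \left(- \frac{1}{w}\right) - \frac{8}{w} = \frac{7}{w} - \frac{8}{w} = - \frac{1}{w}$)
$l^{2}{\left(15,- \frac{5}{1} \right)} = \left(- \frac{1}{\left(-5\right) 1^{-1}}\right)^{2} = \left(- \frac{1}{\left(-5\right) 1}\right)^{2} = \left(- \frac{1}{-5}\right)^{2} = \left(\left(-1\right) \left(- \frac{1}{5}\right)\right)^{2} = \left(\frac{1}{5}\right)^{2} = \frac{1}{25}$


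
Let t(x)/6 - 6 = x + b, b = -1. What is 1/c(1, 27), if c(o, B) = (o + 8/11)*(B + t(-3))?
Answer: 11/741 ≈ 0.014845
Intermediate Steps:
t(x) = 30 + 6*x (t(x) = 36 + 6*(x - 1) = 36 + 6*(-1 + x) = 36 + (-6 + 6*x) = 30 + 6*x)
c(o, B) = (12 + B)*(8/11 + o) (c(o, B) = (o + 8/11)*(B + (30 + 6*(-3))) = (o + 8*(1/11))*(B + (30 - 18)) = (o + 8/11)*(B + 12) = (8/11 + o)*(12 + B) = (12 + B)*(8/11 + o))
1/c(1, 27) = 1/(96/11 + 12*1 + (8/11)*27 + 27*1) = 1/(96/11 + 12 + 216/11 + 27) = 1/(741/11) = 11/741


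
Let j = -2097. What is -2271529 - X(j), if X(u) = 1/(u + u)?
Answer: -9526792625/4194 ≈ -2.2715e+6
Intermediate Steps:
X(u) = 1/(2*u)
-2271529 - X(j) = -2271529 - 1/(2*(-2097)) = -2271529 - (-1)/(2*2097) = -2271529 - 1*(-1/4194) = -2271529 + 1/4194 = -9526792625/4194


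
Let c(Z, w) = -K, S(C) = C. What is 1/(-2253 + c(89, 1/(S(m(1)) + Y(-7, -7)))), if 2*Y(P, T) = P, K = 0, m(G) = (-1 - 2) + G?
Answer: -1/2253 ≈ -0.00044385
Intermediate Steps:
m(G) = -3 + G
Y(P, T) = P/2
c(Z, w) = 0 (c(Z, w) = -1*0 = 0)
1/(-2253 + c(89, 1/(S(m(1)) + Y(-7, -7)))) = 1/(-2253 + 0) = 1/(-2253) = -1/2253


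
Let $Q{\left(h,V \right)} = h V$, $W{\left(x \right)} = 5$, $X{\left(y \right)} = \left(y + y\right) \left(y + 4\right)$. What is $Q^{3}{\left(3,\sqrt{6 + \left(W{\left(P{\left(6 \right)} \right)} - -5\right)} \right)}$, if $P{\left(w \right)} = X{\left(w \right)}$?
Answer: $1728$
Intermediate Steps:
$X{\left(y \right)} = 2 y \left(4 + y\right)$
$P{\left(w \right)} = 2 w \left(4 + w\right)$
$Q{\left(h,V \right)} = V h$
$Q^{3}{\left(3,\sqrt{6 + \left(W{\left(P{\left(6 \right)} \right)} - -5\right)} \right)} = \left(\sqrt{6 + \left(5 - -5\right)} 3\right)^{3} = \left(\sqrt{6 + \left(5 + 5\right)} 3\right)^{3} = \left(\sqrt{6 + 10} \cdot 3\right)^{3} = \left(\sqrt{16} \cdot 3\right)^{3} = \left(4 \cdot 3\right)^{3} = 12^{3} = 1728$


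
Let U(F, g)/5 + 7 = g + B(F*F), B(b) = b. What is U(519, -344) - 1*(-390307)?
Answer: 1735357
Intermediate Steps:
U(F, g) = -35 + 5*g + 5*F² (U(F, g) = -35 + 5*(g + F*F) = -35 + 5*(g + F²) = -35 + (5*g + 5*F²) = -35 + 5*g + 5*F²)
U(519, -344) - 1*(-390307) = (-35 + 5*(-344) + 5*519²) - 1*(-390307) = (-35 - 1720 + 5*269361) + 390307 = (-35 - 1720 + 1346805) + 390307 = 1345050 + 390307 = 1735357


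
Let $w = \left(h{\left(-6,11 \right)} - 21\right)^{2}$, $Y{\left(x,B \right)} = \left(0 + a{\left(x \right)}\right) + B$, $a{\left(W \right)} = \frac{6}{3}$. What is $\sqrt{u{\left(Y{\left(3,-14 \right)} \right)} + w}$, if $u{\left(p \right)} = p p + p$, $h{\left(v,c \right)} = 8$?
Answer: $\sqrt{301} \approx 17.349$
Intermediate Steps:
$a{\left(W \right)} = 2$ ($a{\left(W \right)} = 6 \cdot \frac{1}{3} = 2$)
$Y{\left(x,B \right)} = 2 + B$ ($Y{\left(x,B \right)} = \left(0 + 2\right) + B = 2 + B$)
$w = 169$ ($w = \left(8 - 21\right)^{2} = \left(-13\right)^{2} = 169$)
$u{\left(p \right)} = p + p^{2}$ ($u{\left(p \right)} = p^{2} + p = p + p^{2}$)
$\sqrt{u{\left(Y{\left(3,-14 \right)} \right)} + w} = \sqrt{\left(2 - 14\right) \left(1 + \left(2 - 14\right)\right) + 169} = \sqrt{- 12 \left(1 - 12\right) + 169} = \sqrt{\left(-12\right) \left(-11\right) + 169} = \sqrt{132 + 169} = \sqrt{301}$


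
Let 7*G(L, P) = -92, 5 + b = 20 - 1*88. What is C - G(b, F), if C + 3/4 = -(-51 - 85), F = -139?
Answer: 4155/28 ≈ 148.39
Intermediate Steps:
b = -73 (b = -5 + (20 - 1*88) = -5 + (20 - 88) = -5 - 68 = -73)
G(L, P) = -92/7 (G(L, P) = (1/7)*(-92) = -92/7)
C = 541/4 (C = -3/4 - (-51 - 85) = -3/4 - 1*(-136) = -3/4 + 136 = 541/4 ≈ 135.25)
C - G(b, F) = 541/4 - 1*(-92/7) = 541/4 + 92/7 = 4155/28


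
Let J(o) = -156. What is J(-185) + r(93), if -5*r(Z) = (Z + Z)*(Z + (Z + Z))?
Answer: -52674/5 ≈ -10535.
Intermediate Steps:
r(Z) = -6*Z**2/5 (r(Z) = -(Z + Z)*(Z + (Z + Z))/5 = -2*Z*(Z + 2*Z)/5 = -2*Z*3*Z/5 = -6*Z**2/5)
J(-185) + r(93) = -156 - 6/5*93**2 = -156 - 6/5*8649 = -156 - 51894/5 = -52674/5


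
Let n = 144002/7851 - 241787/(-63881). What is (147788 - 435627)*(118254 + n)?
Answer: -17074319934452365147/501529731 ≈ -3.4044e+10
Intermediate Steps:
n = 11097261499/501529731 (n = 144002*(1/7851) - 241787*(-1/63881) = 144002/7851 + 241787/63881 = 11097261499/501529731 ≈ 22.127)
(147788 - 435627)*(118254 + n) = (147788 - 435627)*(118254 + 11097261499/501529731) = -287839*59318994071173/501529731 = -17074319934452365147/501529731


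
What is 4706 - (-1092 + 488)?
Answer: 5310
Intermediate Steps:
4706 - (-1092 + 488) = 4706 - 1*(-604) = 4706 + 604 = 5310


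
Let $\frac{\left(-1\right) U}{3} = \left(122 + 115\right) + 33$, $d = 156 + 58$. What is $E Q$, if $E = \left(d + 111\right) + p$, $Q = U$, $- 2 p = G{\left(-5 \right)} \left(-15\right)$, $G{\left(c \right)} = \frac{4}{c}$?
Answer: $-258390$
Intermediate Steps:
$d = 214$
$p = -6$ ($p = - \frac{\frac{4}{-5} \left(-15\right)}{2} = - \frac{4 \left(- \frac{1}{5}\right) \left(-15\right)}{2} = - \frac{\left(- \frac{4}{5}\right) \left(-15\right)}{2} = \left(- \frac{1}{2}\right) 12 = -6$)
$U = -810$ ($U = - 3 \left(\left(122 + 115\right) + 33\right) = - 3 \left(237 + 33\right) = \left(-3\right) 270 = -810$)
$Q = -810$
$E = 319$ ($E = \left(214 + 111\right) - 6 = 325 - 6 = 319$)
$E Q = 319 \left(-810\right) = -258390$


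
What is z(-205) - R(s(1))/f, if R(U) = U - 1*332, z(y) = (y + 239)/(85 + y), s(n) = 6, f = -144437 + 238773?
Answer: -198019/707520 ≈ -0.27988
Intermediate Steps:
f = 94336
z(y) = (239 + y)/(85 + y)
R(U) = -332 + U (R(U) = U - 332 = -332 + U)
z(-205) - R(s(1))/f = (239 - 205)/(85 - 205) - (-332 + 6)/94336 = 34/(-120) - (-326)/94336 = -1/120*34 - 1*(-163/47168) = -17/60 + 163/47168 = -198019/707520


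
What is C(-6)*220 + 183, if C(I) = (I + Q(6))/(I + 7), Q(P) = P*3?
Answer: 2823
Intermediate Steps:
Q(P) = 3*P
C(I) = (18 + I)/(7 + I) (C(I) = (I + 3*6)/(I + 7) = (I + 18)/(7 + I) = (18 + I)/(7 + I))
C(-6)*220 + 183 = ((18 - 6)/(7 - 6))*220 + 183 = (12/1)*220 + 183 = (1*12)*220 + 183 = 12*220 + 183 = 2640 + 183 = 2823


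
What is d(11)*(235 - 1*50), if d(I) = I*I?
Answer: 22385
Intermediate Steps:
d(I) = I²
d(11)*(235 - 1*50) = 11²*(235 - 1*50) = 121*(235 - 50) = 121*185 = 22385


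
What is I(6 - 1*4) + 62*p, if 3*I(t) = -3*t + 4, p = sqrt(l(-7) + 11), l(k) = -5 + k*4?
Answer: -2/3 + 62*I*sqrt(22) ≈ -0.66667 + 290.81*I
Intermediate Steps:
l(k) = -5 + 4*k
p = I*sqrt(22) (p = sqrt((-5 + 4*(-7)) + 11) = sqrt((-5 - 28) + 11) = sqrt(-33 + 11) = sqrt(-22) = I*sqrt(22) ≈ 4.6904*I)
I(t) = 4/3 - t (I(t) = (-3*t + 4)/3 = (4 - 3*t)/3 = 4/3 - t)
I(6 - 1*4) + 62*p = (4/3 - (6 - 1*4)) + 62*(I*sqrt(22)) = (4/3 - (6 - 4)) + 62*I*sqrt(22) = (4/3 - 1*2) + 62*I*sqrt(22) = (4/3 - 2) + 62*I*sqrt(22) = -2/3 + 62*I*sqrt(22)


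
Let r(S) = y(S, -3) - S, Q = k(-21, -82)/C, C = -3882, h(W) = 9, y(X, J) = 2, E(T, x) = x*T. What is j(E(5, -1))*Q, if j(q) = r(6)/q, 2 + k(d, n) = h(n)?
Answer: -14/9705 ≈ -0.0014426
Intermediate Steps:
E(T, x) = T*x
k(d, n) = 7 (k(d, n) = -2 + 9 = 7)
Q = -7/3882 (Q = 7/(-3882) = 7*(-1/3882) = -7/3882 ≈ -0.0018032)
r(S) = 2 - S
j(q) = -4/q (j(q) = (2 - 1*6)/q = (2 - 6)/q = -4/q)
j(E(5, -1))*Q = -4/(5*(-1))*(-7/3882) = -4/(-5)*(-7/3882) = -4*(-⅕)*(-7/3882) = (⅘)*(-7/3882) = -14/9705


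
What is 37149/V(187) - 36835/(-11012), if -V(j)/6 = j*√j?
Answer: 36835/11012 - 12383*√187/69938 ≈ 0.92377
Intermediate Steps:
V(j) = -6*j^(3/2) (V(j) = -6*j*√j = -6*j^(3/2))
37149/V(187) - 36835/(-11012) = 37149/((-1122*√187)) - 36835/(-11012) = 37149/((-1122*√187)) - 36835*(-1/11012) = 37149/((-1122*√187)) + 36835/11012 = 37149*(-√187/209814) + 36835/11012 = -12383*√187/69938 + 36835/11012 = 36835/11012 - 12383*√187/69938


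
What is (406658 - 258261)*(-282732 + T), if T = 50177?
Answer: -34510464335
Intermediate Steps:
(406658 - 258261)*(-282732 + T) = (406658 - 258261)*(-282732 + 50177) = 148397*(-232555) = -34510464335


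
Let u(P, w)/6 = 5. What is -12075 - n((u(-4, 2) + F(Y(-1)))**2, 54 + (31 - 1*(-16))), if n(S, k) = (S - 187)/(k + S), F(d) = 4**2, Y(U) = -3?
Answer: -8924068/739 ≈ -12076.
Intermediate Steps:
u(P, w) = 30 (u(P, w) = 6*5 = 30)
F(d) = 16
n(S, k) = (-187 + S)/(S + k)
-12075 - n((u(-4, 2) + F(Y(-1)))**2, 54 + (31 - 1*(-16))) = -12075 - (-187 + (30 + 16)**2)/((30 + 16)**2 + (54 + (31 - 1*(-16)))) = -12075 - (-187 + 46**2)/(46**2 + (54 + (31 + 16))) = -12075 - (-187 + 2116)/(2116 + (54 + 47)) = -12075 - 1929/(2116 + 101) = -12075 - 1929/2217 = -12075 - 1*643/739 = -12075 - 643/739 = -8924068/739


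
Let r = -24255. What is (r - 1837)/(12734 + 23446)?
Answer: -6523/9045 ≈ -0.72117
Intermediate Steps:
(r - 1837)/(12734 + 23446) = (-24255 - 1837)/(12734 + 23446) = -26092/36180 = -26092*1/36180 = -6523/9045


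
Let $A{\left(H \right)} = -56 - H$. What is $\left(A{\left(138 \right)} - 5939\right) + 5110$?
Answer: $-1023$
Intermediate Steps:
$\left(A{\left(138 \right)} - 5939\right) + 5110 = \left(\left(-56 - 138\right) - 5939\right) + 5110 = \left(-194 - 5939\right) + 5110 = -6133 + 5110 = -1023$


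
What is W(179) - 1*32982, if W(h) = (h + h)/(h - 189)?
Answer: -165089/5 ≈ -33018.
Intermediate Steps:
W(h) = 2*h/(-189 + h) (W(h) = (2*h)/(-189 + h) = 2*h/(-189 + h))
W(179) - 1*32982 = 2*179/(-189 + 179) - 1*32982 = 2*179/(-10) - 32982 = 2*179*(-1/10) - 32982 = -179/5 - 32982 = -165089/5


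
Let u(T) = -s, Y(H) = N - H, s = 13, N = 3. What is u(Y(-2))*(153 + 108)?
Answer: -3393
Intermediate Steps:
Y(H) = 3 - H
u(T) = -13 (u(T) = -1*13 = -13)
u(Y(-2))*(153 + 108) = -13*(153 + 108) = -13*261 = -3393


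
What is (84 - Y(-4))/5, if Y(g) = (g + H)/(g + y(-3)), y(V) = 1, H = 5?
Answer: 253/15 ≈ 16.867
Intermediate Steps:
Y(g) = (5 + g)/(1 + g) (Y(g) = (g + 5)/(g + 1) = (5 + g)/(1 + g))
(84 - Y(-4))/5 = (84 - (5 - 4)/(1 - 4))/5 = (84 - 1/(-3))*(⅕) = (84 - (-1)/3)*(⅕) = (84 - 1*(-⅓))*(⅕) = (84 + ⅓)*(⅕) = (253/3)*(⅕) = 253/15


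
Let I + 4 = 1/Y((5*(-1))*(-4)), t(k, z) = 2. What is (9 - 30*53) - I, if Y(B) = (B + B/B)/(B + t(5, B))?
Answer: -33139/21 ≈ -1578.0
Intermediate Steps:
Y(B) = (1 + B)/(2 + B) (Y(B) = (B + B/B)/(B + 2) = (B + 1)/(2 + B) = (1 + B)/(2 + B))
I = -62/21 (I = -4 + 1/((1 + (5*(-1))*(-4))/(2 + (5*(-1))*(-4))) = -4 + 1/((1 - 5*(-4))/(2 - 5*(-4))) = -4 + 1/((1 + 20)/(2 + 20)) = -4 + 1/(21/22) = -4 + 22/21 = -62/21 ≈ -2.9524)
(9 - 30*53) - I = (9 - 30*53) - 1*(-62/21) = (9 - 1590) + 62/21 = -1581 + 62/21 = -33139/21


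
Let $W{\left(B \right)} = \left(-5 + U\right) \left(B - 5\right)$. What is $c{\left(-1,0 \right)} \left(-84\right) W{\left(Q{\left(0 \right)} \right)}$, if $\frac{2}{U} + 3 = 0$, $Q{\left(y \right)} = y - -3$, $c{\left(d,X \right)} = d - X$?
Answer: $952$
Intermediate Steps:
$Q{\left(y \right)} = 3 + y$ ($Q{\left(y \right)} = y + 3 = 3 + y$)
$U = - \frac{2}{3}$ ($U = \frac{2}{-3 + 0} = \frac{2}{-3} = 2 \left(- \frac{1}{3}\right) = - \frac{2}{3} \approx -0.66667$)
$W{\left(B \right)} = \frac{85}{3} - \frac{17 B}{3}$ ($W{\left(B \right)} = \left(-5 - \frac{2}{3}\right) \left(B - 5\right) = - \frac{17 \left(-5 + B\right)}{3} = \frac{85}{3} - \frac{17 B}{3}$)
$c{\left(-1,0 \right)} \left(-84\right) W{\left(Q{\left(0 \right)} \right)} = \left(-1 - 0\right) \left(-84\right) \left(\frac{85}{3} - \frac{17 \left(3 + 0\right)}{3}\right) = \left(-1 + 0\right) \left(-84\right) \left(\frac{85}{3} - 17\right) = \left(-1\right) \left(-84\right) \left(\frac{85}{3} - 17\right) = 84 \cdot \frac{34}{3} = 952$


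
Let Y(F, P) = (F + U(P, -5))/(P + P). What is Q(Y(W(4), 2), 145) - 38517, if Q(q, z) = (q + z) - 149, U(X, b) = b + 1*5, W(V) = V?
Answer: -38520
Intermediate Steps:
U(X, b) = 5 + b (U(X, b) = b + 5 = 5 + b)
Y(F, P) = F/(2*P) (Y(F, P) = (F + (5 - 5))/(P + P) = (F + 0)/((2*P)) = F*(1/(2*P)) = F/(2*P))
Q(q, z) = -149 + q + z
Q(Y(W(4), 2), 145) - 38517 = (-149 + (½)*4/2 + 145) - 38517 = (-149 + (½)*4*(½) + 145) - 38517 = (-149 + 1 + 145) - 38517 = -3 - 38517 = -38520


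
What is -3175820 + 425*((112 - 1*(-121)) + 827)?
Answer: -2725320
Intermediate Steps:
-3175820 + 425*((112 - 1*(-121)) + 827) = -3175820 + 425*((112 + 121) + 827) = -3175820 + 425*(233 + 827) = -3175820 + 425*1060 = -3175820 + 450500 = -2725320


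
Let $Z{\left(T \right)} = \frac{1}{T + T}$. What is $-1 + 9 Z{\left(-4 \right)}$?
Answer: $- \frac{17}{8} \approx -2.125$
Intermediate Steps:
$Z{\left(T \right)} = \frac{1}{2 T}$
$-1 + 9 Z{\left(-4 \right)} = -1 + 9 \frac{1}{2 \left(-4\right)} = -1 + 9 \cdot \frac{1}{2} \left(- \frac{1}{4}\right) = -1 + 9 \left(- \frac{1}{8}\right) = -1 - \frac{9}{8} = - \frac{17}{8}$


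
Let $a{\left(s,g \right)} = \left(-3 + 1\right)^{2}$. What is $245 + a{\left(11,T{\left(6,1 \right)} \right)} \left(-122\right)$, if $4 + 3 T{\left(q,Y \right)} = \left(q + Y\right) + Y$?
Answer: $-243$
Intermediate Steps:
$T{\left(q,Y \right)} = - \frac{4}{3} + \frac{q}{3} + \frac{2 Y}{3}$ ($T{\left(q,Y \right)} = - \frac{4}{3} + \frac{\left(q + Y\right) + Y}{3} = - \frac{4}{3} + \frac{\left(Y + q\right) + Y}{3} = - \frac{4}{3} + \frac{q + 2 Y}{3} = - \frac{4}{3} + \left(\frac{q}{3} + \frac{2 Y}{3}\right) = - \frac{4}{3} + \frac{q}{3} + \frac{2 Y}{3}$)
$a{\left(s,g \right)} = 4$ ($a{\left(s,g \right)} = \left(-2\right)^{2} = 4$)
$245 + a{\left(11,T{\left(6,1 \right)} \right)} \left(-122\right) = 245 + 4 \left(-122\right) = 245 - 488 = -243$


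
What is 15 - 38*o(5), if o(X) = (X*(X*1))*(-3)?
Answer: 2865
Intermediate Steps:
o(X) = -3*X² (o(X) = (X*X)*(-3) = X²*(-3) = -3*X²)
15 - 38*o(5) = 15 - (-114)*5² = 15 - (-114)*25 = 15 - 38*(-75) = 15 + 2850 = 2865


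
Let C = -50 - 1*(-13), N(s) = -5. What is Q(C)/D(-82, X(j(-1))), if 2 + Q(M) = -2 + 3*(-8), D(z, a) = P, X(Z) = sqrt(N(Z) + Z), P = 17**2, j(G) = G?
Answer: -28/289 ≈ -0.096886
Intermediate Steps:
P = 289
X(Z) = sqrt(-5 + Z)
C = -37 (C = -50 + 13 = -37)
D(z, a) = 289
Q(M) = -28 (Q(M) = -2 + (-2 + 3*(-8)) = -2 + (-2 - 24) = -2 - 26 = -28)
Q(C)/D(-82, X(j(-1))) = -28/289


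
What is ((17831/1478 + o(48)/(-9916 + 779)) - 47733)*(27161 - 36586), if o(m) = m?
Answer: 6073910895232375/13504486 ≈ 4.4977e+8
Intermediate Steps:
((17831/1478 + o(48)/(-9916 + 779)) - 47733)*(27161 - 36586) = ((17831/1478 + 48/(-9916 + 779)) - 47733)*(27161 - 36586) = ((17831*(1/1478) + 48/(-9137)) - 47733)*(-9425) = ((17831/1478 + 48*(-1/9137)) - 47733)*(-9425) = ((17831/1478 - 48/9137) - 47733)*(-9425) = (162850903/13504486 - 47733)*(-9425) = -644446779335/13504486*(-9425) = 6073910895232375/13504486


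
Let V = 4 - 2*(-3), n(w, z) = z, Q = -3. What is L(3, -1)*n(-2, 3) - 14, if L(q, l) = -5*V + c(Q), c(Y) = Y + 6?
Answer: -155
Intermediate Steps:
c(Y) = 6 + Y
V = 10 (V = 4 + 6 = 10)
L(q, l) = -47 (L(q, l) = -5*10 + (6 - 3) = -50 + 3 = -47)
L(3, -1)*n(-2, 3) - 14 = -47*3 - 14 = -141 - 14 = -155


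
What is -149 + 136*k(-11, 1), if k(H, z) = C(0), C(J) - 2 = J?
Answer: 123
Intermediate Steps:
C(J) = 2 + J
k(H, z) = 2 (k(H, z) = 2 + 0 = 2)
-149 + 136*k(-11, 1) = -149 + 136*2 = -149 + 272 = 123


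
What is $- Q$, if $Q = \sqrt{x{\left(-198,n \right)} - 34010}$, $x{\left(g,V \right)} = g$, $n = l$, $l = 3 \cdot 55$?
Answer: $- 4 i \sqrt{2138} \approx - 184.95 i$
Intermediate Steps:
$l = 165$
$n = 165$
$Q = 4 i \sqrt{2138}$ ($Q = \sqrt{-198 - 34010} = \sqrt{-34208} = 4 i \sqrt{2138} \approx 184.95 i$)
$- Q = - 4 i \sqrt{2138}$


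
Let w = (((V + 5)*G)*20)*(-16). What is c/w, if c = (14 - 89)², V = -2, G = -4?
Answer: 375/256 ≈ 1.4648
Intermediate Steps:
c = 5625 (c = (-75)² = 5625)
w = 3840 (w = (((-2 + 5)*(-4))*20)*(-16) = ((3*(-4))*20)*(-16) = -12*20*(-16) = -240*(-16) = 3840)
c/w = 5625/3840 = 5625*(1/3840) = 375/256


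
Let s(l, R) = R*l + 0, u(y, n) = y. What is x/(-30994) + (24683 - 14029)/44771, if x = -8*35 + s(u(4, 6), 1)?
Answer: 171283436/693816187 ≈ 0.24687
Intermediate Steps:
s(l, R) = R*l
x = -276 (x = -8*35 + 1*4 = -280 + 4 = -276)
x/(-30994) + (24683 - 14029)/44771 = -276/(-30994) + (24683 - 14029)/44771 = -276*(-1/30994) + 10654*(1/44771) = 138/15497 + 10654/44771 = 171283436/693816187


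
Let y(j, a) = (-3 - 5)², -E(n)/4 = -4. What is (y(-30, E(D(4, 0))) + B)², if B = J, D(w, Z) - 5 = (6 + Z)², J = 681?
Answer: 555025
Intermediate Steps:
D(w, Z) = 5 + (6 + Z)²
E(n) = 16 (E(n) = -4*(-4) = 16)
y(j, a) = 64 (y(j, a) = (-8)² = 64)
B = 681
(y(-30, E(D(4, 0))) + B)² = (64 + 681)² = 745² = 555025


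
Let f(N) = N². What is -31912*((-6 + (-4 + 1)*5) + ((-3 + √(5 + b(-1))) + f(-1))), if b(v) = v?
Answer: 670152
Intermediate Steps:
-31912*((-6 + (-4 + 1)*5) + ((-3 + √(5 + b(-1))) + f(-1))) = -31912*((-6 + (-4 + 1)*5) + ((-3 + √(5 - 1)) + (-1)²)) = -31912*((-6 - 3*5) + ((-3 + √4) + 1)) = -31912*((-6 - 15) + ((-3 + 2) + 1)) = -31912*(-21 + (-1 + 1)) = -31912*(-21 + 0) = -31912*(-21) = 670152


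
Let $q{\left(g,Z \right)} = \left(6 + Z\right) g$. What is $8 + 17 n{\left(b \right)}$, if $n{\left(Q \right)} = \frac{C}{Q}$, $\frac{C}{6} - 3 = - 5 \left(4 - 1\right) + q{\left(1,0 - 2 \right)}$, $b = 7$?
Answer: $- \frac{760}{7} \approx -108.57$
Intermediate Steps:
$q{\left(g,Z \right)} = g \left(6 + Z\right)$
$C = -48$ ($C = 18 + 6 \left(- 5 \left(4 - 1\right) + 1 \left(6 + \left(0 - 2\right)\right)\right) = 18 + 6 \left(- 5 \left(4 - 1\right) + 1 \left(6 - 2\right)\right) = 18 + 6 \left(\left(-5\right) 3 + 1 \cdot 4\right) = 18 + 6 \left(-15 + 4\right) = 18 + 6 \left(-11\right) = 18 - 66 = -48$)
$n{\left(Q \right)} = - \frac{48}{Q}$
$8 + 17 n{\left(b \right)} = 8 + 17 \left(- \frac{48}{7}\right) = 8 - \frac{816}{7} = - \frac{760}{7}$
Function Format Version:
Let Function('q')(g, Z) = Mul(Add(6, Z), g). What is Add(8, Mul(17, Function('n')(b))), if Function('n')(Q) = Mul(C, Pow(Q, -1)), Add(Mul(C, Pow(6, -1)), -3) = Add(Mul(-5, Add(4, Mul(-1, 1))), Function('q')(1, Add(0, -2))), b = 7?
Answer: Rational(-760, 7) ≈ -108.57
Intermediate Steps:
Function('q')(g, Z) = Mul(g, Add(6, Z))
C = -48 (C = Add(18, Mul(6, Add(Mul(-5, Add(4, Mul(-1, 1))), Mul(1, Add(6, Add(0, -2)))))) = Add(18, Mul(6, Add(Mul(-5, Add(4, -1)), Mul(1, Add(6, -2))))) = Add(18, Mul(6, Add(Mul(-5, 3), Mul(1, 4)))) = Add(18, Mul(6, Add(-15, 4))) = Add(18, Mul(6, -11)) = Add(18, -66) = -48)
Function('n')(Q) = Mul(-48, Pow(Q, -1))
Add(8, Mul(17, Function('n')(b))) = Add(8, Mul(17, Mul(-48, Pow(7, -1)))) = Add(8, Mul(17, Mul(-48, Rational(1, 7)))) = Add(8, Mul(17, Rational(-48, 7))) = Add(8, Rational(-816, 7)) = Rational(-760, 7)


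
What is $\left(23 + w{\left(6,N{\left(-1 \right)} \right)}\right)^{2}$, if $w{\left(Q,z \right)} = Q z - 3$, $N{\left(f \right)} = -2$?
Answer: $64$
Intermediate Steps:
$w{\left(Q,z \right)} = -3 + Q z$
$\left(23 + w{\left(6,N{\left(-1 \right)} \right)}\right)^{2} = \left(23 + \left(-3 + 6 \left(-2\right)\right)\right)^{2} = \left(23 - 15\right)^{2} = 8^{2} = 64$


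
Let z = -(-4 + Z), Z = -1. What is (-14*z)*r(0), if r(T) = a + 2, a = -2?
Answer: 0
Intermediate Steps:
r(T) = 0 (r(T) = -2 + 2 = 0)
z = 5 (z = -(-4 - 1) = -1*(-5) = 5)
(-14*z)*r(0) = -14*5*0 = -70*0 = 0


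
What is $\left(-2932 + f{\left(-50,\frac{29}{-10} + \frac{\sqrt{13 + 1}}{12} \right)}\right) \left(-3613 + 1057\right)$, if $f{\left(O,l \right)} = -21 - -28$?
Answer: $7476300$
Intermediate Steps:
$f{\left(O,l \right)} = 7$ ($f{\left(O,l \right)} = -21 + 28 = 7$)
$\left(-2932 + f{\left(-50,\frac{29}{-10} + \frac{\sqrt{13 + 1}}{12} \right)}\right) \left(-3613 + 1057\right) = \left(-2932 + 7\right) \left(-3613 + 1057\right) = \left(-2925\right) \left(-2556\right) = 7476300$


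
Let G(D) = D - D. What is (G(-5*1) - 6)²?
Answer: 36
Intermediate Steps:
G(D) = 0
(G(-5*1) - 6)² = (0 - 6)² = (-6)² = 36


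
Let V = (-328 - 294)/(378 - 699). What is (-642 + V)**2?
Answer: 42213811600/103041 ≈ 4.0968e+5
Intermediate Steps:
V = 622/321 (V = -622/(-321) = -622*(-1/321) = 622/321 ≈ 1.9377)
(-642 + V)**2 = (-642 + 622/321)**2 = (-205460/321)**2 = 42213811600/103041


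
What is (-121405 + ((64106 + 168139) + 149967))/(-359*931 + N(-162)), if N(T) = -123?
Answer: -260807/334352 ≈ -0.78004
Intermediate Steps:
(-121405 + ((64106 + 168139) + 149967))/(-359*931 + N(-162)) = (-121405 + ((64106 + 168139) + 149967))/(-359*931 - 123) = (-121405 + (232245 + 149967))/(-334229 - 123) = (-121405 + 382212)/(-334352) = 260807*(-1/334352) = -260807/334352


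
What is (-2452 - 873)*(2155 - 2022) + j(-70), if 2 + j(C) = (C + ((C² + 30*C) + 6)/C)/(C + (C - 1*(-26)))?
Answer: -1764481877/3990 ≈ -4.4223e+5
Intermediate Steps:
j(C) = -2 + (C + (6 + C² + 30*C)/C)/(26 + 2*C) (j(C) = -2 + (C + ((C² + 30*C) + 6)/C)/(C + (C - 1*(-26))) = -2 + (C + (6 + C² + 30*C)/C)/(C + (C + 26)) = -2 + (C + (6 + C² + 30*C)/C)/(C + (26 + C)) = -2 + (C + (6 + C² + 30*C)/C)/(26 + 2*C))
(-2452 - 873)*(2155 - 2022) + j(-70) = (-2452 - 873)*(2155 - 2022) + (3 - 1*(-70)² - 11*(-70))/((-70)*(13 - 70)) = -3325*133 - 1/70*(3 - 1*4900 + 770)/(-57) = -442225 - 1/70*(-1/57)*(3 - 4900 + 770) = -442225 - 1/70*(-1/57)*(-4127) = -442225 - 4127/3990 = -1764481877/3990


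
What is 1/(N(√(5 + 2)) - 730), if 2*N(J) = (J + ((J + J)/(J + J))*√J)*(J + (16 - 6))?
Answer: 2/(-1453 + 7^(¾) + 10*√7 + 10*7^(¼)) ≈ -0.0014225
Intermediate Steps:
N(J) = (10 + J)*(J + √J)/2 (N(J) = ((J + ((J + J)/(J + J))*√J)*(J + (16 - 6)))/2 = ((J + ((2*J)/((2*J)))*√J)*(J + 10))/2 = ((J + ((2*J)*(1/(2*J)))*√J)*(10 + J))/2 = ((J + 1*√J)*(10 + J))/2 = ((J + √J)*(10 + J))/2 = ((10 + J)*(J + √J))/2 = (10 + J)*(J + √J)/2)
1/(N(√(5 + 2)) - 730) = 1/(((√(5 + 2))²/2 + (√(5 + 2))^(3/2)/2 + 5*√(5 + 2) + 5*√(√(5 + 2))) - 730) = 1/(((√7)²/2 + (√7)^(3/2)/2 + 5*√7 + 5*√(√7)) - 730) = 1/(((½)*7 + 7^(¾)/2 + 5*√7 + 5*7^(¼)) - 730) = 1/((7/2 + 7^(¾)/2 + 5*√7 + 5*7^(¼)) - 730) = 1/(-1453/2 + 7^(¾)/2 + 5*√7 + 5*7^(¼))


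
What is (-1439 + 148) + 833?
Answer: -458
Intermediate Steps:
(-1439 + 148) + 833 = -1291 + 833 = -458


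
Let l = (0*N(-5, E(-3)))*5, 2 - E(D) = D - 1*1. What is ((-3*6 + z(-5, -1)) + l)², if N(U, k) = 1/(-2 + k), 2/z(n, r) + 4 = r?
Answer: 8464/25 ≈ 338.56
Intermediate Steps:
z(n, r) = 2/(-4 + r)
E(D) = 3 - D (E(D) = 2 - (D - 1*1) = 2 - (D - 1) = 2 - (-1 + D) = 2 + (1 - D) = 3 - D)
l = 0 (l = (0/(-2 + (3 - 1*(-3))))*5 = (0/(-2 + (3 + 3)))*5 = (0/(-2 + 6))*5 = (0/4)*5 = (0*(¼))*5 = 0*5 = 0)
((-3*6 + z(-5, -1)) + l)² = ((-3*6 + 2/(-4 - 1)) + 0)² = ((-18 + 2/(-5)) + 0)² = ((-18 + 2*(-⅕)) + 0)² = ((-18 - ⅖) + 0)² = (-92/5 + 0)² = (-92/5)² = 8464/25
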